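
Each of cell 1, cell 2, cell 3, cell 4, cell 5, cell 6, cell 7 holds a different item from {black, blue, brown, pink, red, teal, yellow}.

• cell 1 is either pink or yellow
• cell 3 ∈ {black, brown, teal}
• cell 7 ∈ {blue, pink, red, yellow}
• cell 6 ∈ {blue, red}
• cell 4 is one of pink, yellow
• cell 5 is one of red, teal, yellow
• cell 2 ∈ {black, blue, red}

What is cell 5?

teal

The 7 variables together cover exactly {black, blue, brown, pink, red, teal, yellow} — 7 values for 7 variables — and brown appears only in cell 3's list, so cell 3 = brown.
The 6 still-open variables draw from only 6 values {black, blue, pink, red, teal, yellow}, so each is used; only cell 2 can be black, hence cell 2 = black.
The 5 still-open variables draw from only 5 values {blue, pink, red, teal, yellow}, so each is used; only cell 5 can be teal, hence cell 5 = teal.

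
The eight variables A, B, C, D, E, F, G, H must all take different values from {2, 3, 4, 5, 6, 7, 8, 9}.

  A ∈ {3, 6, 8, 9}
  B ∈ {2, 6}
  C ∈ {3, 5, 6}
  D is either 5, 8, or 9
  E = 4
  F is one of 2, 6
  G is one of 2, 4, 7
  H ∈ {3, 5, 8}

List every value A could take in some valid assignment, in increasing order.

3, 8, 9

E must be 4 (only option left). Eliminate 4 elsewhere: G.
Among the 7 still-open variables, 7 fits only G (and all 7 values in {2, 3, 5, 6, 7, 8, 9} must be used), so G = 7.
B and F between them cover only {2, 6} — a naked pair. Remove those values from A, C.
No further eliminations apply; A can still be any of 3, 8, 9.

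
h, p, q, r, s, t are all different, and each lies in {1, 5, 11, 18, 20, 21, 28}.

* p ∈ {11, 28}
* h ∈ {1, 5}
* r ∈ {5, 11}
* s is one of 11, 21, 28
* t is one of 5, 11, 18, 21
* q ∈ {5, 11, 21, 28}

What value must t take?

The 6 variables together cover exactly {1, 5, 11, 18, 21, 28} — 6 values for 6 variables — and 1 appears only in h's list, so h = 1.
The 5 still-open variables draw from only 5 values {5, 11, 18, 21, 28}, so each is used; only t can be 18, hence t = 18.

18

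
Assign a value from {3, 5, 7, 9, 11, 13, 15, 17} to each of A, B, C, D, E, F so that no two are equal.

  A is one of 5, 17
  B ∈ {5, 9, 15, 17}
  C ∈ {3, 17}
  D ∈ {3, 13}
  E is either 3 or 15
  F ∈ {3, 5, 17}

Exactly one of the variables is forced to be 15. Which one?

The 6 variables draw from only 6 values {3, 5, 9, 13, 15, 17}, so each is used; only B can be 9, hence B = 9.
The 5 still-open variables draw from only 5 values {3, 5, 13, 15, 17}, so each is used; only D can be 13, hence D = 13.
The 4 still-open variables together cover exactly {3, 5, 15, 17} — 4 values for 4 variables — and 15 appears only in E's list, so E = 15.

E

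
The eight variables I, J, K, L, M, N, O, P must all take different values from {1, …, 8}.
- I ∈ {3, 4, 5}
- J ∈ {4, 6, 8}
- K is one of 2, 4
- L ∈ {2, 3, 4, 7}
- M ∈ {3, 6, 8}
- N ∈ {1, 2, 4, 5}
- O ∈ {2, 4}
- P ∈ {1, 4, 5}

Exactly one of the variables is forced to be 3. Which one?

I

The 8 variables draw from only 8 values {1, 2, 3, 4, 5, 6, 7, 8}, so each is used; only L can be 7, hence L = 7.
K and O share exactly the 2 values {2, 4}; by pigeonhole those values go to them, so strike 2, 4 from I, J, N, P.
The 2 variables N and P are confined to {1, 5}, which locks those values in; drop them from I.
So 3 goes to I.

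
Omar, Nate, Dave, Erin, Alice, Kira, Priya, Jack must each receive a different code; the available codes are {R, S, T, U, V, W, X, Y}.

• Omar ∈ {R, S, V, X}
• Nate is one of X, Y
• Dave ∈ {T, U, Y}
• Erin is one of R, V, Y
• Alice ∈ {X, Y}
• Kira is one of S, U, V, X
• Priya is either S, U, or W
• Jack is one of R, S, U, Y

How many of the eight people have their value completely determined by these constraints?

2

Among the 8 variables, T fits only Dave (and all 8 values in {R, S, T, U, V, W, X, Y} must be used), so Dave = T.
Among the 7 still-open variables, W fits only Priya (and all 7 values in {R, S, U, V, W, X, Y} must be used), so Priya = W.
The 2 variables Nate and Alice are confined to {X, Y}, which locks those values in; drop them from Omar, Erin, Kira, Jack.
Determined: Dave=T, Priya=W. The other people each still have more than one consistent value. That makes 2.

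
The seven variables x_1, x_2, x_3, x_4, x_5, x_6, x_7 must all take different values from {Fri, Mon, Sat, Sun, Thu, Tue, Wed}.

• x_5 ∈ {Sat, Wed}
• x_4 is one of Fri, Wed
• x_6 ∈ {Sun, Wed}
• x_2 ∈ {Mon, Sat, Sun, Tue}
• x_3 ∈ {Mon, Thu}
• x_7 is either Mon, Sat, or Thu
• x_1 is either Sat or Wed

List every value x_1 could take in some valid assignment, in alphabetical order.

The 7 variables draw from only 7 values {Fri, Mon, Sat, Sun, Thu, Tue, Wed}, so each is used; only x_4 can be Fri, hence x_4 = Fri.
The 6 still-open variables draw from only 6 values {Mon, Sat, Sun, Thu, Tue, Wed}, so each is used; only x_2 can be Tue, hence x_2 = Tue.
Among the 5 still-open variables, Sun fits only x_6 (and all 5 values in {Mon, Sat, Sun, Thu, Wed} must be used), so x_6 = Sun.
The 2 variables x_1 and x_5 are confined to {Sat, Wed}, which locks those values in; drop them from x_7.
No further eliminations apply; x_1 can still be any of Sat, Wed.

Sat, Wed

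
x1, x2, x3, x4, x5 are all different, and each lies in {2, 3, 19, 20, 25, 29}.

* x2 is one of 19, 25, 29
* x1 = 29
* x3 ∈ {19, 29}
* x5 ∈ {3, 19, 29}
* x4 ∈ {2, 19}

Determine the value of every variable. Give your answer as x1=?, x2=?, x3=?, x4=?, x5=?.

x1=29, x2=25, x3=19, x4=2, x5=3

x1's domain is down to {29}, so x1 = 29. Remove 29 from x2, x3, x5.
That leaves x3 = 19. Eliminate 19 elsewhere: x2, x4, x5.
That leaves x4 = 2.
x5 must be 3 (only option left).
x2 has just one choice, so x2 = 25.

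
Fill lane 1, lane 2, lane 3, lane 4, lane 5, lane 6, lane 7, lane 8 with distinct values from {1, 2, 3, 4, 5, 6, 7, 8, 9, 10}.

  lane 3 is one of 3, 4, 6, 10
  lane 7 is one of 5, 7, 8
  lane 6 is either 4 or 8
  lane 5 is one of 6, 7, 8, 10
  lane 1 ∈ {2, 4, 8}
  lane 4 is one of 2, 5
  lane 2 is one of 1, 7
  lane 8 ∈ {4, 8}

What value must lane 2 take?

The 2 variables lane 6 and lane 8 are confined to {4, 8}, which locks those values in; drop them from lane 1, lane 3, lane 5, lane 7.
lane 1's domain is down to {2}, so lane 1 = 2. Eliminate 2 elsewhere: lane 4.
lane 4's domain is down to {5}, so lane 4 = 5. Strike 5 from lane 7.
lane 7's domain is down to {7}, so lane 7 = 7. Remove 7 from lane 2, lane 5.
So lane 2 = 1.

1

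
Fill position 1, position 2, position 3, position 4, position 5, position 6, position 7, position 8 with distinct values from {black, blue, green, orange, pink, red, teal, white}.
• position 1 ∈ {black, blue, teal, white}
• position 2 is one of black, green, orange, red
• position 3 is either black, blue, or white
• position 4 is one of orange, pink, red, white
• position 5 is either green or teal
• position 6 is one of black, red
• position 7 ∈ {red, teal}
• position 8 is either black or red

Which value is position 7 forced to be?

The 8 variables together cover exactly {black, blue, green, orange, pink, red, teal, white} — 8 values for 8 variables — and pink appears only in position 4's list, so position 4 = pink.
Among the 7 still-open variables, orange fits only position 2 (and all 7 values in {black, blue, green, orange, red, teal, white} must be used), so position 2 = orange.
The 6 still-open variables together cover exactly {black, blue, green, red, teal, white} — 6 values for 6 variables — and green appears only in position 5's list, so position 5 = green.
position 6 and position 8 between them cover only {black, red} — a naked pair. Remove those values from position 1, position 3, position 7.
So position 7 = teal.

teal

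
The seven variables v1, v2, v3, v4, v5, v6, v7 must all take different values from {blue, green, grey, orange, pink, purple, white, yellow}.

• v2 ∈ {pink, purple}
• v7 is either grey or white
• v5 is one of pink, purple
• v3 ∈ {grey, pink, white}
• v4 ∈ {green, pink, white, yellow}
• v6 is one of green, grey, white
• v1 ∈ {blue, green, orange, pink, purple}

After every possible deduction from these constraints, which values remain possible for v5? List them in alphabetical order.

pink, purple

v2 and v5 share exactly the 2 values {pink, purple}; by pigeonhole those values go to them, so strike pink, purple from v1, v3, v4.
The 2 variables v3 and v7 are confined to {grey, white}, which locks those values in; drop them from v4, v6.
v6 must be green (only option left). Remove green from v1, v4.
That leaves v4 = yellow.
No further eliminations apply; v5 can still be any of pink, purple.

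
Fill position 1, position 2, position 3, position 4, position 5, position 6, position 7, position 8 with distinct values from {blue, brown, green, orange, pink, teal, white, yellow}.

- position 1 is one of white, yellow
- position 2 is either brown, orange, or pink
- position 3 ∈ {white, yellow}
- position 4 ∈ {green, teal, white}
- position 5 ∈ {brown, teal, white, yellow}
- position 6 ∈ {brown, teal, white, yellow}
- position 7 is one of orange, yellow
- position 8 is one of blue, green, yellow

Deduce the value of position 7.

Among the 8 variables, blue fits only position 8 (and all 8 values in {blue, brown, green, orange, pink, teal, white, yellow} must be used), so position 8 = blue.
Among the 7 still-open variables, green fits only position 4 (and all 7 values in {brown, green, orange, pink, teal, white, yellow} must be used), so position 4 = green.
The 6 still-open variables together cover exactly {brown, orange, pink, teal, white, yellow} — 6 values for 6 variables — and pink appears only in position 2's list, so position 2 = pink.
The 5 still-open variables draw from only 5 values {brown, orange, teal, white, yellow}, so each is used; only position 7 can be orange, hence position 7 = orange.

orange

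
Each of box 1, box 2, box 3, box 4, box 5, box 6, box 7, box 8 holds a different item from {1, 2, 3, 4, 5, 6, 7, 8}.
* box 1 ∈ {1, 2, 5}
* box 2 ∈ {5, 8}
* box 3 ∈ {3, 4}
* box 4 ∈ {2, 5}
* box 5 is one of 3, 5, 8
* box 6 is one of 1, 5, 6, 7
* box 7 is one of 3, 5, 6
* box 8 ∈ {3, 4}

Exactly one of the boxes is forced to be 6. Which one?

box 7

The 8 variables draw from only 8 values {1, 2, 3, 4, 5, 6, 7, 8}, so each is used; only box 6 can be 7, hence box 6 = 7.
The 7 still-open variables together cover exactly {1, 2, 3, 4, 5, 6, 8} — 7 values for 7 variables — and 1 appears only in box 1's list, so box 1 = 1.
The 6 still-open variables together cover exactly {2, 3, 4, 5, 6, 8} — 6 values for 6 variables — and 2 appears only in box 4's list, so box 4 = 2.
The 5 still-open variables together cover exactly {3, 4, 5, 6, 8} — 5 values for 5 variables — and 6 appears only in box 7's list, so box 7 = 6.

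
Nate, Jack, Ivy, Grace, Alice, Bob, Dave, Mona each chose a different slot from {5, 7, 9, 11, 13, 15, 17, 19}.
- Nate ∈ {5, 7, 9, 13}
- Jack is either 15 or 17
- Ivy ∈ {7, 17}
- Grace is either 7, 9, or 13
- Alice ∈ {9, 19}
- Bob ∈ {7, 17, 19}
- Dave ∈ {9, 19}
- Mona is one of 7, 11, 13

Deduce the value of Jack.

15

The 8 variables draw from only 8 values {5, 7, 9, 11, 13, 15, 17, 19}, so each is used; only Nate can be 5, hence Nate = 5.
Among the 7 still-open variables, 11 fits only Mona (and all 7 values in {7, 9, 11, 13, 15, 17, 19} must be used), so Mona = 11.
Among the 6 still-open variables, 13 fits only Grace (and all 6 values in {7, 9, 13, 15, 17, 19} must be used), so Grace = 13.
Among the 5 still-open variables, 15 fits only Jack (and all 5 values in {7, 9, 15, 17, 19} must be used), so Jack = 15.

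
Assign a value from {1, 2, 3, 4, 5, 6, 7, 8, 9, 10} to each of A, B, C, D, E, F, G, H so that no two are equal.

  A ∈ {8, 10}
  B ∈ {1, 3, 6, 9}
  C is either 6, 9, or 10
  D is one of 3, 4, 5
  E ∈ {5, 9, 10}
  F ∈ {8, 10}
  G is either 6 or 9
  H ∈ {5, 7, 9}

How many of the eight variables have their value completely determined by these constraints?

A and F between them cover only {8, 10} — a naked pair. Remove those values from C, E.
The 2 variables C and G are confined to {6, 9}, which locks those values in; drop them from B, E, H.
E must be 5 (only option left). Remove 5 from D, H.
H has just one choice, so H = 7.
Determined: E=5, H=7. The other variables each still have more than one consistent value. That makes 2.

2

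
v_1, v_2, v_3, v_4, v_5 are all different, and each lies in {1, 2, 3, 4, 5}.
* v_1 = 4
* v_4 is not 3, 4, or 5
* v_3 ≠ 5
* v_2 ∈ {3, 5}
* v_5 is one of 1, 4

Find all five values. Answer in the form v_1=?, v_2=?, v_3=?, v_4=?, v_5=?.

v_1 must be 4 (only option left). So v_3, v_5 can't be 4.
v_5 has just one choice, so v_5 = 1. Strike 1 from v_3, v_4.
That leaves v_4 = 2. Remove 2 from v_3.
v_3's domain is down to {3}, so v_3 = 3. Strike 3 from v_2.
v_2 must be 5 (only option left).

v_1=4, v_2=5, v_3=3, v_4=2, v_5=1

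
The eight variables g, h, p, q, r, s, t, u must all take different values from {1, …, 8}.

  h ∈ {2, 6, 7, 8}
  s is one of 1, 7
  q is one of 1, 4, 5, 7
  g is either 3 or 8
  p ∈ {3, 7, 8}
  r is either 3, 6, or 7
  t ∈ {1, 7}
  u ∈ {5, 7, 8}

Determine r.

The 8 variables together cover exactly {1, 2, 3, 4, 5, 6, 7, 8} — 8 values for 8 variables — and 2 appears only in h's list, so h = 2.
The 7 still-open variables draw from only 7 values {1, 3, 4, 5, 6, 7, 8}, so each is used; only q can be 4, hence q = 4.
The 6 still-open variables draw from only 6 values {1, 3, 5, 6, 7, 8}, so each is used; only u can be 5, hence u = 5.
Among the 5 still-open variables, 6 fits only r (and all 5 values in {1, 3, 6, 7, 8} must be used), so r = 6.

6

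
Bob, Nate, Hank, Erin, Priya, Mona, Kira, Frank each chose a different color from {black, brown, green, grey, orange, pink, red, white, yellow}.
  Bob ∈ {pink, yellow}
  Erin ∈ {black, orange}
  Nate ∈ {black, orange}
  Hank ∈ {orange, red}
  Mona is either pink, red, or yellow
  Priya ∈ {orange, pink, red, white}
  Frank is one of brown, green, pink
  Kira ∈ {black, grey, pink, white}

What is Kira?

grey

Nate and Erin between them cover only {black, orange} — a naked pair. Remove those values from Hank, Priya, Kira.
Hank must be red (only option left). Eliminate red elsewhere: Priya, Mona.
The 2 variables Bob and Mona are confined to {pink, yellow}, which locks those values in; drop them from Priya, Kira, Frank.
Priya's domain is down to {white}, so Priya = white. Remove white from Kira.
So Kira = grey.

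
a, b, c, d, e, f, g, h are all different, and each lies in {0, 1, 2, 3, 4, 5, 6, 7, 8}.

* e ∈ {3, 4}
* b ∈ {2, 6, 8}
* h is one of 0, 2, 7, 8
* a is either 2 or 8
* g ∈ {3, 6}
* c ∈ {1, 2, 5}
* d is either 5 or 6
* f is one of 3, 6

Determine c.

1

The 2 variables f and g are confined to {3, 6}, which locks those values in; drop them from b, d, e.
d's domain is down to {5}, so d = 5. Remove 5 from c.
e must be 4 (only option left).
The 2 variables a and b are confined to {2, 8}, which locks those values in; drop them from c, h.
So c = 1.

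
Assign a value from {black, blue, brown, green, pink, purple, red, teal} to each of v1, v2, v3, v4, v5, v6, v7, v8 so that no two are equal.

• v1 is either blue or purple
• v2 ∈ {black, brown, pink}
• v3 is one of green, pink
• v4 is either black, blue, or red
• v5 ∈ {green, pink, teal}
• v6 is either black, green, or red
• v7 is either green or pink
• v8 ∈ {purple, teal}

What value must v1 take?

blue

Among the 8 variables, brown fits only v2 (and all 8 values in {black, blue, brown, green, pink, purple, red, teal} must be used), so v2 = brown.
v3 and v7 between them cover only {green, pink} — a naked pair. Remove those values from v5, v6.
v5 must be teal (only option left). Strike teal from v8.
v8 must be purple (only option left). So v1 can't be purple.
So v1 = blue.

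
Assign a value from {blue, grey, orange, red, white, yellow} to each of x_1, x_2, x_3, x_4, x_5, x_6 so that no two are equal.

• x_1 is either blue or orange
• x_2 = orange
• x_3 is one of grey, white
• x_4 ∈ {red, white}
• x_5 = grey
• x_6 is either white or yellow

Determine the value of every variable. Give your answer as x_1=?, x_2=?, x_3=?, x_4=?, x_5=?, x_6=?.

x_2 must be orange (only option left). So x_1 can't be orange.
That leaves x_5 = grey. Eliminate grey elsewhere: x_3.
x_1 has just one choice, so x_1 = blue.
That leaves x_3 = white. Remove white from x_4, x_6.
That leaves x_4 = red.
x_6 must be yellow (only option left).

x_1=blue, x_2=orange, x_3=white, x_4=red, x_5=grey, x_6=yellow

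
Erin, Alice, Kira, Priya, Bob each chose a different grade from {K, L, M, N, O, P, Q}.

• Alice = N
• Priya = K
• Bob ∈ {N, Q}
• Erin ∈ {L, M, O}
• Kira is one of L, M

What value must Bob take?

Q

Alice has just one choice, so Alice = N. Remove N from Bob.
So Bob = Q.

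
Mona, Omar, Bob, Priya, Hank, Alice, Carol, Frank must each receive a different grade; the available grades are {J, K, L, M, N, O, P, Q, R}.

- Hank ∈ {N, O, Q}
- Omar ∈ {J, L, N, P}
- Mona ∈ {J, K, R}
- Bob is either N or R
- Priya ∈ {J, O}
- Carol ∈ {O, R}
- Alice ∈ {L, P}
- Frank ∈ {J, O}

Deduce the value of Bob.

N

The 8 variables together cover exactly {J, K, L, N, O, P, Q, R} — 8 values for 8 variables — and K appears only in Mona's list, so Mona = K.
The 7 still-open variables together cover exactly {J, L, N, O, P, Q, R} — 7 values for 7 variables — and Q appears only in Hank's list, so Hank = Q.
Priya and Frank between them cover only {J, O} — a naked pair. Remove those values from Omar, Carol.
That leaves Carol = R. Strike R from Bob.
So Bob = N.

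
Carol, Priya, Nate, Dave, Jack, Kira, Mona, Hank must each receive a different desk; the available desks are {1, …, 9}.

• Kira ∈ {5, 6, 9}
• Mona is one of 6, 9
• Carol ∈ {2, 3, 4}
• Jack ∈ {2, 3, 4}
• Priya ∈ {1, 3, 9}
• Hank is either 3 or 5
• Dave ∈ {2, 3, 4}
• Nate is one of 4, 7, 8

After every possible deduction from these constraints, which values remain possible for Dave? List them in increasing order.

2, 3, 4

Carol, Dave, Jack share exactly the 3 values {2, 3, 4}; by pigeonhole those values go to them, so strike 2, 3, 4 from Priya, Nate, Hank.
Hank must be 5 (only option left). Strike 5 from Kira.
Kira and Mona share exactly the 2 values {6, 9}; by pigeonhole those values go to them, so strike 6, 9 from Priya.
Priya's domain is down to {1}, so Priya = 1.
No further eliminations apply; Dave can still be any of 2, 3, 4.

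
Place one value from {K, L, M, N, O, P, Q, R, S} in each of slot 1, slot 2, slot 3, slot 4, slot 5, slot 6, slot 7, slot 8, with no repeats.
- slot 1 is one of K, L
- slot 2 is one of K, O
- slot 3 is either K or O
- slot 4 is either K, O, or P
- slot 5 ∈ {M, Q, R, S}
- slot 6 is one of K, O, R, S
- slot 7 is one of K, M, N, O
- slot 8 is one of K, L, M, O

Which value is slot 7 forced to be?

N

The 2 variables slot 2 and slot 3 are confined to {K, O}, which locks those values in; drop them from slot 1, slot 4, slot 6, slot 7, slot 8.
slot 1's domain is down to {L}, so slot 1 = L. Strike L from slot 8.
slot 4 must be P (only option left).
slot 8 has just one choice, so slot 8 = M. Strike M from slot 5, slot 7.
So slot 7 = N.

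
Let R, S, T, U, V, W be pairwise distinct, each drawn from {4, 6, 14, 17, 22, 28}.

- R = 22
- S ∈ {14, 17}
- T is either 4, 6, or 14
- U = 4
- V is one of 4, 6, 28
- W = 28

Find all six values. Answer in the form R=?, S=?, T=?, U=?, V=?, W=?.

R has just one choice, so R = 22.
That leaves U = 4. So T, V can't be 4.
That leaves W = 28. So V can't be 28.
V's domain is down to {6}, so V = 6. Strike 6 from T.
T's domain is down to {14}, so T = 14. Remove 14 from S.
S must be 17 (only option left).

R=22, S=17, T=14, U=4, V=6, W=28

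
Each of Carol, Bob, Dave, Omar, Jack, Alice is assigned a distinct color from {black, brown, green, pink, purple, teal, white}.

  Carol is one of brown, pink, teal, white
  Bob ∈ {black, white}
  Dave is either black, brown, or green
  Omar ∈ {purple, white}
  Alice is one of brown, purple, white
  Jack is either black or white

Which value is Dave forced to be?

Bob and Jack between them cover only {black, white} — a naked pair. Remove those values from Carol, Dave, Omar, Alice.
Omar's domain is down to {purple}, so Omar = purple. Eliminate purple elsewhere: Alice.
Alice must be brown (only option left). Remove brown from Carol, Dave.
So Dave = green.

green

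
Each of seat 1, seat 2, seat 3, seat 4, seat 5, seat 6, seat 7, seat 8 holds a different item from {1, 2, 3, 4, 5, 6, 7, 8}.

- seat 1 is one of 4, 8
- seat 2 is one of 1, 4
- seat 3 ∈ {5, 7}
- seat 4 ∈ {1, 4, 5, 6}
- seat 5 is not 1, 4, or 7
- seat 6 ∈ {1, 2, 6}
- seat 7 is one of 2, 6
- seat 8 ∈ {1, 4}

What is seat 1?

Among the 8 variables, 3 fits only seat 5 (and all 8 values in {1, 2, 3, 4, 5, 6, 7, 8} must be used), so seat 5 = 3.
Among the 7 still-open variables, 7 fits only seat 3 (and all 7 values in {1, 2, 4, 5, 6, 7, 8} must be used), so seat 3 = 7.
Among the 6 still-open variables, 5 fits only seat 4 (and all 6 values in {1, 2, 4, 5, 6, 8} must be used), so seat 4 = 5.
Among the 5 still-open variables, 8 fits only seat 1 (and all 5 values in {1, 2, 4, 6, 8} must be used), so seat 1 = 8.

8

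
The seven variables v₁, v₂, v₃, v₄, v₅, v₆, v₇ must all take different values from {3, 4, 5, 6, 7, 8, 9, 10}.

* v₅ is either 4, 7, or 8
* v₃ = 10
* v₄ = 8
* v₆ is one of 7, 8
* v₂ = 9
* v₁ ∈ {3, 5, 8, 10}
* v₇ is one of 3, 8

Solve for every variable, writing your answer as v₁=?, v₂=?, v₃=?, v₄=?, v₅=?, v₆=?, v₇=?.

v₂ has just one choice, so v₂ = 9.
v₃'s domain is down to {10}, so v₃ = 10. Remove 10 from v₁.
That leaves v₄ = 8. Eliminate 8 elsewhere: v₁, v₅, v₆, v₇.
v₆ has just one choice, so v₆ = 7. Strike 7 from v₅.
v₇'s domain is down to {3}, so v₇ = 3. Eliminate 3 elsewhere: v₁.
v₁ has just one choice, so v₁ = 5.
v₅'s domain is down to {4}, so v₅ = 4.

v₁=5, v₂=9, v₃=10, v₄=8, v₅=4, v₆=7, v₇=3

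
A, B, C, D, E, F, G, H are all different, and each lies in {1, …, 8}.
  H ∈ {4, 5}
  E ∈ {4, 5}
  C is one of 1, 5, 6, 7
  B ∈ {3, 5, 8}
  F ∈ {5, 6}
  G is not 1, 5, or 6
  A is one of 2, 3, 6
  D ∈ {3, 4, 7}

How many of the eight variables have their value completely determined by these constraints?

2

The 8 variables together cover exactly {1, 2, 3, 4, 5, 6, 7, 8} — 8 values for 8 variables — and 1 appears only in C's list, so C = 1.
The 2 variables E and H are confined to {4, 5}, which locks those values in; drop them from B, D, F, G.
F must be 6 (only option left). Eliminate 6 elsewhere: A.
Determined: C=1, F=6. The other variables each still have more than one consistent value. That makes 2.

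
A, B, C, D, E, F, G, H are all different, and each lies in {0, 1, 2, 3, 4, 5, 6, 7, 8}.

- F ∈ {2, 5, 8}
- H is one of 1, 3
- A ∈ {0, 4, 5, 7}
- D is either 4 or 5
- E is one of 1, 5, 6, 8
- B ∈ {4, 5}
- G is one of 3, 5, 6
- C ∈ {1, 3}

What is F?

2

B and D between them cover only {4, 5} — a naked pair. Remove those values from A, E, F, G.
C and H between them cover only {1, 3} — a naked pair. Remove those values from E, G.
That leaves G = 6. Remove 6 from E.
E has just one choice, so E = 8. Eliminate 8 elsewhere: F.
So F = 2.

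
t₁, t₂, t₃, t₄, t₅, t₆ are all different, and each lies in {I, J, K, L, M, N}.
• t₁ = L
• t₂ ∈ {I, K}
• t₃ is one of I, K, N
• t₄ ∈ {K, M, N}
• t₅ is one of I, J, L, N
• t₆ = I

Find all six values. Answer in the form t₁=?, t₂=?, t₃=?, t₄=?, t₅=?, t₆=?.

t₁=L, t₂=K, t₃=N, t₄=M, t₅=J, t₆=I

t₁ has just one choice, so t₁ = L. Strike L from t₅.
t₆ must be I (only option left). So t₂, t₃, t₅ can't be I.
That leaves t₂ = K. Remove K from t₃, t₄.
t₃ has just one choice, so t₃ = N. So t₄, t₅ can't be N.
t₄'s domain is down to {M}, so t₄ = M.
t₅'s domain is down to {J}, so t₅ = J.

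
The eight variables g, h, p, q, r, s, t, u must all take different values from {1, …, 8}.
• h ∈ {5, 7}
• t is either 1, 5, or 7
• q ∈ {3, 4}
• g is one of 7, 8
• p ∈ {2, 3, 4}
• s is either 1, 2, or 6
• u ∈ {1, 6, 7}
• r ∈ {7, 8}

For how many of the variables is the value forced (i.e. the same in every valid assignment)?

The 2 variables g and r are confined to {7, 8}, which locks those values in; drop them from h, t, u.
h has just one choice, so h = 5. Strike 5 from t.
t's domain is down to {1}, so t = 1. Remove 1 from s, u.
u must be 6 (only option left). Strike 6 from s.
s must be 2 (only option left). Eliminate 2 elsewhere: p.
Determined: h=5, s=2, t=1, u=6. The other variables each still have more than one consistent value. That makes 4.

4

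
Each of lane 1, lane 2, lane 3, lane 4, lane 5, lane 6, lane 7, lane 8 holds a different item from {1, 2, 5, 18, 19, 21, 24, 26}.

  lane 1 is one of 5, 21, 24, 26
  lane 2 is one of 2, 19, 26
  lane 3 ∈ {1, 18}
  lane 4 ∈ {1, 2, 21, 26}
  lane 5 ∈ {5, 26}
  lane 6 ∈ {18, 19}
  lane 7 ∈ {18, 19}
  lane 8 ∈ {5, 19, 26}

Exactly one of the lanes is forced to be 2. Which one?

lane 2

Among the 8 variables, 24 fits only lane 1 (and all 8 values in {1, 2, 5, 18, 19, 21, 24, 26} must be used), so lane 1 = 24.
Among the 7 still-open variables, 21 fits only lane 4 (and all 7 values in {1, 2, 5, 18, 19, 21, 26} must be used), so lane 4 = 21.
The 6 still-open variables together cover exactly {1, 2, 5, 18, 19, 26} — 6 values for 6 variables — and 1 appears only in lane 3's list, so lane 3 = 1.
The 5 still-open variables together cover exactly {2, 5, 18, 19, 26} — 5 values for 5 variables — and 2 appears only in lane 2's list, so lane 2 = 2.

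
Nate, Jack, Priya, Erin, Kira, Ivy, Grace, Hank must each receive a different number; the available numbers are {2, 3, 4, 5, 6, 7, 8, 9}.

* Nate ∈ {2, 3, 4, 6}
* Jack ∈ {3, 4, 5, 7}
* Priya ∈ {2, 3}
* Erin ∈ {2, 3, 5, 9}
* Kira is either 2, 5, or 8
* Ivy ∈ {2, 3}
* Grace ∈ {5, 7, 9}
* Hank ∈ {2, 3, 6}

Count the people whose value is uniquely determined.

The 8 variables together cover exactly {2, 3, 4, 5, 6, 7, 8, 9} — 8 values for 8 variables — and 8 appears only in Kira's list, so Kira = 8.
Priya and Ivy between them cover only {2, 3} — a naked pair. Remove those values from Nate, Jack, Erin, Hank.
Hank has just one choice, so Hank = 6. So Nate can't be 6.
Nate must be 4 (only option left). Strike 4 from Jack.
Determined: Nate=4, Kira=8, Hank=6. The other people each still have more than one consistent value. That makes 3.

3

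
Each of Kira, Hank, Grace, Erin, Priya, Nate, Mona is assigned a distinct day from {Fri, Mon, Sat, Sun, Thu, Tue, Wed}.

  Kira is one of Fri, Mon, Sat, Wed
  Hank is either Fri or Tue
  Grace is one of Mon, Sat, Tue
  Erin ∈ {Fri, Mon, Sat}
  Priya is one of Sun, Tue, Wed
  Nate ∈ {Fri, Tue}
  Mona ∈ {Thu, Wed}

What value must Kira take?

The 7 variables together cover exactly {Fri, Mon, Sat, Sun, Thu, Tue, Wed} — 7 values for 7 variables — and Sun appears only in Priya's list, so Priya = Sun.
The 6 still-open variables together cover exactly {Fri, Mon, Sat, Thu, Tue, Wed} — 6 values for 6 variables — and Thu appears only in Mona's list, so Mona = Thu.
The 5 still-open variables together cover exactly {Fri, Mon, Sat, Tue, Wed} — 5 values for 5 variables — and Wed appears only in Kira's list, so Kira = Wed.

Wed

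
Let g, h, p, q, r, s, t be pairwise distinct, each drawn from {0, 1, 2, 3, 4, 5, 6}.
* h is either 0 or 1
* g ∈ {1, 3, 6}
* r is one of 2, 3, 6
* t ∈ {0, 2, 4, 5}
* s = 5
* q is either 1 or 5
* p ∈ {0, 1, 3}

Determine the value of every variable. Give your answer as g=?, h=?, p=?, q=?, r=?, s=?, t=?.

g=6, h=0, p=3, q=1, r=2, s=5, t=4

s's domain is down to {5}, so s = 5. Remove 5 from q, t.
q must be 1 (only option left). So g, h, p can't be 1.
h must be 0 (only option left). So p, t can't be 0.
p must be 3 (only option left). Remove 3 from g, r.
g must be 6 (only option left). So r can't be 6.
r's domain is down to {2}, so r = 2. Strike 2 from t.
t has just one choice, so t = 4.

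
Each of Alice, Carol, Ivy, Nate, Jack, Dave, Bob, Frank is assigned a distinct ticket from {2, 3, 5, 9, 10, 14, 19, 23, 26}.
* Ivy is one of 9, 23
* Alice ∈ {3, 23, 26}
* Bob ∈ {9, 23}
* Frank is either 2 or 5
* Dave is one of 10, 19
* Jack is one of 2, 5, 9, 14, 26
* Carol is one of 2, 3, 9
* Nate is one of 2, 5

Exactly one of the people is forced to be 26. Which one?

Ivy and Bob between them cover only {9, 23} — a naked pair. Remove those values from Alice, Carol, Jack.
Nate and Frank share exactly the 2 values {2, 5}; by pigeonhole those values go to them, so strike 2, 5 from Carol, Jack.
Carol's domain is down to {3}, so Carol = 3. Eliminate 3 elsewhere: Alice.
So 26 goes to Alice.

Alice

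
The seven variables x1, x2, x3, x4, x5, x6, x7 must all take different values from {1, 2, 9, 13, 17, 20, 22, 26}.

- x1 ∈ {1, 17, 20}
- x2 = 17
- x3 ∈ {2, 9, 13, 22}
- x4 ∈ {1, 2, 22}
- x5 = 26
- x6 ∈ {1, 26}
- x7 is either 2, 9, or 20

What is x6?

1

x2's domain is down to {17}, so x2 = 17. So x1 can't be 17.
x5 has just one choice, so x5 = 26. Eliminate 26 elsewhere: x6.
So x6 = 1.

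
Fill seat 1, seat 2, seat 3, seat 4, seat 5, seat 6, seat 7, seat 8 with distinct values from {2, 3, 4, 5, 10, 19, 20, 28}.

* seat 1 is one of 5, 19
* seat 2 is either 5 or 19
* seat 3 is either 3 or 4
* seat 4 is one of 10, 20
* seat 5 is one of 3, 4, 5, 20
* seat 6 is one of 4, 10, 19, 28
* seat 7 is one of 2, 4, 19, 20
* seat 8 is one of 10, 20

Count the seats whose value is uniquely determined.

2

The 8 variables together cover exactly {2, 3, 4, 5, 10, 19, 20, 28} — 8 values for 8 variables — and 2 appears only in seat 7's list, so seat 7 = 2.
The 7 still-open variables together cover exactly {3, 4, 5, 10, 19, 20, 28} — 7 values for 7 variables — and 28 appears only in seat 6's list, so seat 6 = 28.
seat 1 and seat 2 between them cover only {5, 19} — a naked pair. Remove those values from seat 5.
seat 4 and seat 8 between them cover only {10, 20} — a naked pair. Remove those values from seat 5.
Determined: seat 6=28, seat 7=2. The other seats each still have more than one consistent value. That makes 2.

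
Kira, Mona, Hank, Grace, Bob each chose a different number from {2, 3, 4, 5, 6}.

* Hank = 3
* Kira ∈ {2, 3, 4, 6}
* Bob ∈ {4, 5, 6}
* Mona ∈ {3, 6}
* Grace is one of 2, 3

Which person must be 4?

Hank must be 3 (only option left). Strike 3 from Kira, Mona, Grace.
Grace's domain is down to {2}, so Grace = 2. Strike 2 from Kira.
Mona has just one choice, so Mona = 6. Remove 6 from Kira, Bob.
So 4 goes to Kira.

Kira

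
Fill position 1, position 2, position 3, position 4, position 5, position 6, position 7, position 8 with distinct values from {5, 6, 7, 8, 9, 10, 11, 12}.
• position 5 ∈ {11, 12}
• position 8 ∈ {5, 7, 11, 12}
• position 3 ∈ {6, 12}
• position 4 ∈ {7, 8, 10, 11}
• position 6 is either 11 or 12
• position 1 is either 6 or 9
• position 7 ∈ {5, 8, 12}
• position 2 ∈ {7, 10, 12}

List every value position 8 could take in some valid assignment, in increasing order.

Among the 8 variables, 9 fits only position 1 (and all 8 values in {5, 6, 7, 8, 9, 10, 11, 12} must be used), so position 1 = 9.
The 7 still-open variables together cover exactly {5, 6, 7, 8, 10, 11, 12} — 7 values for 7 variables — and 6 appears only in position 3's list, so position 3 = 6.
The 2 variables position 5 and position 6 are confined to {11, 12}, which locks those values in; drop them from position 2, position 4, position 7, position 8.
No further eliminations apply; position 8 can still be any of 5, 7.

5, 7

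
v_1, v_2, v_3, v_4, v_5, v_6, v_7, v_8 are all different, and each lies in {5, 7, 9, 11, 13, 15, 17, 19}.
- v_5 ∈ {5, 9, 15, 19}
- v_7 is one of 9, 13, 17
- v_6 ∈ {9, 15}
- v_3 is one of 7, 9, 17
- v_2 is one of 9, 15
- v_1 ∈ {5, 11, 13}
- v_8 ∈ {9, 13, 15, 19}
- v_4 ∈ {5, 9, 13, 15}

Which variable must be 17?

v_7

The 8 variables together cover exactly {5, 7, 9, 11, 13, 15, 17, 19} — 8 values for 8 variables — and 7 appears only in v_3's list, so v_3 = 7.
The 7 still-open variables together cover exactly {5, 9, 11, 13, 15, 17, 19} — 7 values for 7 variables — and 11 appears only in v_1's list, so v_1 = 11.
The 6 still-open variables together cover exactly {5, 9, 13, 15, 17, 19} — 6 values for 6 variables — and 17 appears only in v_7's list, so v_7 = 17.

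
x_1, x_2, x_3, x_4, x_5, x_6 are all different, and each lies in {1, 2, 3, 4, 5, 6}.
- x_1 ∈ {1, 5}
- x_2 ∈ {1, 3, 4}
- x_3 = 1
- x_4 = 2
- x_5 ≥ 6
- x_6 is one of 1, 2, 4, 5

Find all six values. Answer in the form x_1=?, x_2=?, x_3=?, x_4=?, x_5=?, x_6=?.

x_1=5, x_2=3, x_3=1, x_4=2, x_5=6, x_6=4

x_3 has just one choice, so x_3 = 1. Eliminate 1 elsewhere: x_1, x_2, x_6.
That leaves x_4 = 2. Eliminate 2 elsewhere: x_6.
x_5 has just one choice, so x_5 = 6.
x_1 must be 5 (only option left). So x_6 can't be 5.
x_6's domain is down to {4}, so x_6 = 4. So x_2 can't be 4.
x_2 has just one choice, so x_2 = 3.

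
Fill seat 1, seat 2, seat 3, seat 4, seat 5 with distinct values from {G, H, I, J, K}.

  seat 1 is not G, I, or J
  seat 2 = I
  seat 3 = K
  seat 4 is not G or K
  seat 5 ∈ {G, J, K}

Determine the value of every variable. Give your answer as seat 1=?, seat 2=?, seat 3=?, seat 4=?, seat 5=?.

seat 1=H, seat 2=I, seat 3=K, seat 4=J, seat 5=G

seat 2's domain is down to {I}, so seat 2 = I. Strike I from seat 4.
seat 3 must be K (only option left). Eliminate K elsewhere: seat 1, seat 5.
That leaves seat 1 = H. Eliminate H elsewhere: seat 4.
That leaves seat 4 = J. Eliminate J elsewhere: seat 5.
That leaves seat 5 = G.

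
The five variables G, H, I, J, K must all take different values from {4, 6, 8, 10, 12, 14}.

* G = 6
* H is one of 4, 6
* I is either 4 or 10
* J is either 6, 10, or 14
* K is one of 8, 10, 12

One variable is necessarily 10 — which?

G must be 6 (only option left). So H, J can't be 6.
H must be 4 (only option left). Strike 4 from I.
So 10 goes to I.

I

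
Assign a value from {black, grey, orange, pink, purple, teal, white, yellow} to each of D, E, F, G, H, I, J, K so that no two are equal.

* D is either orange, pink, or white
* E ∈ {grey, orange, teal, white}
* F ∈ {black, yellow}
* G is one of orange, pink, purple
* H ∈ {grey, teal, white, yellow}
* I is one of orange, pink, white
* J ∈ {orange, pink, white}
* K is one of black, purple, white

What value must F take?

The 3 variables D, I, J are confined to {orange, pink, white}, which locks those values in; drop them from E, G, H, K.
That leaves G = purple. So K can't be purple.
K's domain is down to {black}, so K = black. So F can't be black.
So F = yellow.

yellow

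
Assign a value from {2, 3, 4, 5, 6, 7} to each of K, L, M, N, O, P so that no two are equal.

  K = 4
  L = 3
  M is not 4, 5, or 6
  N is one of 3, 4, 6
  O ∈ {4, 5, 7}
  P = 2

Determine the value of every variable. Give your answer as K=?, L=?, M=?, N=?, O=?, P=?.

K has just one choice, so K = 4. Eliminate 4 elsewhere: N, O.
That leaves L = 3. So M, N can't be 3.
That leaves N = 6.
P must be 2 (only option left). Remove 2 from M.
That leaves M = 7. So O can't be 7.
O's domain is down to {5}, so O = 5.

K=4, L=3, M=7, N=6, O=5, P=2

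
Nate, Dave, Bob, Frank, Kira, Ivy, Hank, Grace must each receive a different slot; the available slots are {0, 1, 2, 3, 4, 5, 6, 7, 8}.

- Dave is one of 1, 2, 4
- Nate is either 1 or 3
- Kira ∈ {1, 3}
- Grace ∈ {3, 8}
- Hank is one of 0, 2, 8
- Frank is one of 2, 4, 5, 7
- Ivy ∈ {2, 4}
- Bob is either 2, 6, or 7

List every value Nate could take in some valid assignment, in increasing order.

1, 3

Nate and Kira between them cover only {1, 3} — a naked pair. Remove those values from Dave, Grace.
Grace has just one choice, so Grace = 8. Remove 8 from Hank.
The 2 variables Dave and Ivy are confined to {2, 4}, which locks those values in; drop them from Bob, Frank, Hank.
Hank must be 0 (only option left).
No further eliminations apply; Nate can still be any of 1, 3.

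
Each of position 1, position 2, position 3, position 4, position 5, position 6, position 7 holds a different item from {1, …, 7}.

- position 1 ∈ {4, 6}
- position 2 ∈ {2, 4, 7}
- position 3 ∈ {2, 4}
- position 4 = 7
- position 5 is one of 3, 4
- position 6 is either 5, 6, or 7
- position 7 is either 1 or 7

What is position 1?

position 4 must be 7 (only option left). So position 2, position 6, position 7 can't be 7.
position 7's domain is down to {1}, so position 7 = 1.
The 5 still-open variables draw from only 5 values {2, 3, 4, 5, 6}, so each is used; only position 5 can be 3, hence position 5 = 3.
The 4 still-open variables together cover exactly {2, 4, 5, 6} — 4 values for 4 variables — and 5 appears only in position 6's list, so position 6 = 5.
The 3 still-open variables together cover exactly {2, 4, 6} — 3 values for 3 variables — and 6 appears only in position 1's list, so position 1 = 6.

6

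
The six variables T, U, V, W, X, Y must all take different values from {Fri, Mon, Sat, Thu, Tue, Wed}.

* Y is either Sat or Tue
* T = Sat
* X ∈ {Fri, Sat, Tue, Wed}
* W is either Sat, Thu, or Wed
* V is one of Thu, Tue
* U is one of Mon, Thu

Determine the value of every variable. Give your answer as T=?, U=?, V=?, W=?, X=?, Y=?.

T has just one choice, so T = Sat. Remove Sat from W, X, Y.
Y must be Tue (only option left). Eliminate Tue elsewhere: V, X.
V has just one choice, so V = Thu. Remove Thu from U, W.
That leaves W = Wed. Eliminate Wed elsewhere: X.
That leaves X = Fri.
U's domain is down to {Mon}, so U = Mon.

T=Sat, U=Mon, V=Thu, W=Wed, X=Fri, Y=Tue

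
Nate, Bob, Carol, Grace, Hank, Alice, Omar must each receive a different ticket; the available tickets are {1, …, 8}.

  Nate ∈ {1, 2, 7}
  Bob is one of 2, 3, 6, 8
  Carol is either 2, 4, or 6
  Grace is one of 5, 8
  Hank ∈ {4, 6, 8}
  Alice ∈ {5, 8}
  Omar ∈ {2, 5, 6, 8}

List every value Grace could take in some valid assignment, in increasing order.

5, 8

Grace and Alice between them cover only {5, 8} — a naked pair. Remove those values from Bob, Hank, Omar.
The 3 variables Carol, Hank, Omar are confined to {2, 4, 6}, which locks those values in; drop them from Nate, Bob.
Bob must be 3 (only option left).
No further eliminations apply; Grace can still be any of 5, 8.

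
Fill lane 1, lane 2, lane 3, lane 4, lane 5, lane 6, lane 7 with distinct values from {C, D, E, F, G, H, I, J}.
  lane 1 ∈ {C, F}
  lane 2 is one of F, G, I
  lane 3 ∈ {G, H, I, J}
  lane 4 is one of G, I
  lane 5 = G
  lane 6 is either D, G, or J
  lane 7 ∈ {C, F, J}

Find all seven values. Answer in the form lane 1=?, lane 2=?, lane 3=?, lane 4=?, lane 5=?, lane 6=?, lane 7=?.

lane 1=C, lane 2=F, lane 3=H, lane 4=I, lane 5=G, lane 6=D, lane 7=J

lane 5 has just one choice, so lane 5 = G. So lane 2, lane 3, lane 4, lane 6 can't be G.
lane 4 has just one choice, so lane 4 = I. Remove I from lane 2, lane 3.
lane 2 must be F (only option left). Eliminate F elsewhere: lane 1, lane 7.
lane 1 has just one choice, so lane 1 = C. Eliminate C elsewhere: lane 7.
lane 7 must be J (only option left). Remove J from lane 3, lane 6.
That leaves lane 3 = H.
lane 6 must be D (only option left).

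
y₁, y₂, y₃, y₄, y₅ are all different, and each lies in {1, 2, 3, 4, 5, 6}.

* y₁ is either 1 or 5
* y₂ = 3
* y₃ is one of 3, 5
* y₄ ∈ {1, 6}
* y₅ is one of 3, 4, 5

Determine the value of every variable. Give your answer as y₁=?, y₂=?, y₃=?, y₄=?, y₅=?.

y₂ has just one choice, so y₂ = 3. Remove 3 from y₃, y₅.
y₃'s domain is down to {5}, so y₃ = 5. Remove 5 from y₁, y₅.
y₅'s domain is down to {4}, so y₅ = 4.
y₁ must be 1 (only option left). So y₄ can't be 1.
y₄ must be 6 (only option left).

y₁=1, y₂=3, y₃=5, y₄=6, y₅=4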